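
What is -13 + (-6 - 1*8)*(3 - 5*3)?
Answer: 155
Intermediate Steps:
-13 + (-6 - 1*8)*(3 - 5*3) = -13 + (-6 - 8)*(3 - 15) = -13 - 14*(-12) = -13 + 168 = 155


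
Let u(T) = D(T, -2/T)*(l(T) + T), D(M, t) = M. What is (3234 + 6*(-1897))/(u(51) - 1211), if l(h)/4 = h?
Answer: -4074/5897 ≈ -0.69086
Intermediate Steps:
l(h) = 4*h
u(T) = 5*T**2 (u(T) = T*(4*T + T) = T*(5*T) = 5*T**2)
(3234 + 6*(-1897))/(u(51) - 1211) = (3234 + 6*(-1897))/(5*51**2 - 1211) = (3234 - 11382)/(5*2601 - 1211) = -8148/(13005 - 1211) = -8148/11794 = -8148*1/11794 = -4074/5897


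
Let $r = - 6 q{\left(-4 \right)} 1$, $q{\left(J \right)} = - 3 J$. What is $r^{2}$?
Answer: $5184$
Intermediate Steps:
$r = -72$ ($r = - 6 \left(\left(-3\right) \left(-4\right)\right) 1 = \left(-6\right) 12 \cdot 1 = \left(-72\right) 1 = -72$)
$r^{2} = \left(-72\right)^{2} = 5184$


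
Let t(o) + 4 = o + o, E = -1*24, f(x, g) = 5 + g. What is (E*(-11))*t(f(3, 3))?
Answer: 3168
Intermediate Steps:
E = -24
t(o) = -4 + 2*o (t(o) = -4 + (o + o) = -4 + 2*o)
(E*(-11))*t(f(3, 3)) = (-24*(-11))*(-4 + 2*(5 + 3)) = 264*(-4 + 2*8) = 264*(-4 + 16) = 264*12 = 3168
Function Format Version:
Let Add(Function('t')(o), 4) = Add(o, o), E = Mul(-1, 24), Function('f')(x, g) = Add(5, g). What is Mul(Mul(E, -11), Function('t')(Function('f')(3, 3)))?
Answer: 3168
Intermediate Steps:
E = -24
Function('t')(o) = Add(-4, Mul(2, o)) (Function('t')(o) = Add(-4, Add(o, o)) = Add(-4, Mul(2, o)))
Mul(Mul(E, -11), Function('t')(Function('f')(3, 3))) = Mul(Mul(-24, -11), Add(-4, Mul(2, Add(5, 3)))) = Mul(264, Add(-4, Mul(2, 8))) = Mul(264, Add(-4, 16)) = Mul(264, 12) = 3168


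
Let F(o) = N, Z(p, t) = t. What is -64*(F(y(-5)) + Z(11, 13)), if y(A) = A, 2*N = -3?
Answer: -736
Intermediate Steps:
N = -3/2 (N = (½)*(-3) = -3/2 ≈ -1.5000)
F(o) = -3/2
-64*(F(y(-5)) + Z(11, 13)) = -64*(-3/2 + 13) = -64*23/2 = -736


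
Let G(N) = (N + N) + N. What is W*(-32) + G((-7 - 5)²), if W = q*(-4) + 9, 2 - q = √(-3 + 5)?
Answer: 400 - 128*√2 ≈ 218.98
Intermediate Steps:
q = 2 - √2 (q = 2 - √(-3 + 5) = 2 - √2 ≈ 0.58579)
G(N) = 3*N (G(N) = 2*N + N = 3*N)
W = 1 + 4*√2 (W = (2 - √2)*(-4) + 9 = (-8 + 4*√2) + 9 = 1 + 4*√2 ≈ 6.6569)
W*(-32) + G((-7 - 5)²) = (1 + 4*√2)*(-32) + 3*(-7 - 5)² = (-32 - 128*√2) + 3*(-12)² = (-32 - 128*√2) + 3*144 = (-32 - 128*√2) + 432 = 400 - 128*√2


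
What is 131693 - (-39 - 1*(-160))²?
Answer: 117052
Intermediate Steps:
131693 - (-39 - 1*(-160))² = 131693 - (-39 + 160)² = 131693 - 1*121² = 131693 - 1*14641 = 131693 - 14641 = 117052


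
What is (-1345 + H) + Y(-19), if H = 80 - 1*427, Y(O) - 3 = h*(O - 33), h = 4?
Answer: -1897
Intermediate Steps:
Y(O) = -129 + 4*O (Y(O) = 3 + 4*(O - 33) = 3 + 4*(-33 + O) = 3 + (-132 + 4*O) = -129 + 4*O)
H = -347 (H = 80 - 427 = -347)
(-1345 + H) + Y(-19) = (-1345 - 347) + (-129 + 4*(-19)) = -1692 + (-129 - 76) = -1692 - 205 = -1897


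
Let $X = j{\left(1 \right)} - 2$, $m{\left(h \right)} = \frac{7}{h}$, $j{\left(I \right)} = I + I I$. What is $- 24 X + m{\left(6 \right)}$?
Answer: $\frac{7}{6} \approx 1.1667$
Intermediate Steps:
$j{\left(I \right)} = I + I^{2}$
$X = 0$ ($X = 1 \left(1 + 1\right) - 2 = 1 \cdot 2 - 2 = 2 - 2 = 0$)
$- 24 X + m{\left(6 \right)} = \left(-24\right) 0 + \frac{7}{6} = 0 + 7 \cdot \frac{1}{6} = 0 + \frac{7}{6} = \frac{7}{6}$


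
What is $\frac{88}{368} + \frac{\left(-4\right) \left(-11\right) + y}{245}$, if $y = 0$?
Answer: $\frac{4719}{11270} \approx 0.41872$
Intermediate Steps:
$\frac{88}{368} + \frac{\left(-4\right) \left(-11\right) + y}{245} = \frac{88}{368} + \frac{\left(-4\right) \left(-11\right) + 0}{245} = 88 \cdot \frac{1}{368} + \left(44 + 0\right) \frac{1}{245} = \frac{11}{46} + 44 \cdot \frac{1}{245} = \frac{11}{46} + \frac{44}{245} = \frac{4719}{11270}$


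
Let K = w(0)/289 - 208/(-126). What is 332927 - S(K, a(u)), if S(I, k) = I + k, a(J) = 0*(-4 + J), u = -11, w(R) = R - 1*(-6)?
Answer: 6061571455/18207 ≈ 3.3293e+5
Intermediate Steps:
w(R) = 6 + R (w(R) = R + 6 = 6 + R)
K = 30434/18207 (K = (6 + 0)/289 - 208/(-126) = 6*(1/289) - 208*(-1/126) = 6/289 + 104/63 = 30434/18207 ≈ 1.6716)
a(J) = 0
332927 - S(K, a(u)) = 332927 - (30434/18207 + 0) = 332927 - 1*30434/18207 = 332927 - 30434/18207 = 6061571455/18207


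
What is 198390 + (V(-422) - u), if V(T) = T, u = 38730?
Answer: 159238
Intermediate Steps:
198390 + (V(-422) - u) = 198390 + (-422 - 1*38730) = 198390 + (-422 - 38730) = 198390 - 39152 = 159238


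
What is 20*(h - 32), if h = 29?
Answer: -60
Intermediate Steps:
20*(h - 32) = 20*(29 - 32) = 20*(-3) = -60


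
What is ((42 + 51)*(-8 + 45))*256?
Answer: 880896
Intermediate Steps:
((42 + 51)*(-8 + 45))*256 = (93*37)*256 = 3441*256 = 880896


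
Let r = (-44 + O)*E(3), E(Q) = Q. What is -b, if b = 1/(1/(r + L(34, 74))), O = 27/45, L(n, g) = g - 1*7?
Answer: 316/5 ≈ 63.200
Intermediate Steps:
L(n, g) = -7 + g (L(n, g) = g - 7 = -7 + g)
O = ⅗ (O = 27*(1/45) = ⅗ ≈ 0.60000)
r = -651/5 (r = (-44 + ⅗)*3 = -217/5*3 = -651/5 ≈ -130.20)
b = -316/5 (b = 1/(1/(-651/5 + (-7 + 74))) = 1/(1/(-651/5 + 67)) = 1/(1/(-316/5)) = 1/(-5/316) = -316/5 ≈ -63.200)
-b = -1*(-316/5) = 316/5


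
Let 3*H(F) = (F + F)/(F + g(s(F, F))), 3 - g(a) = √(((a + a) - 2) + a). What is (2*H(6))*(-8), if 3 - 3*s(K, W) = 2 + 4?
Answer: -288/43 - 32*I*√5/43 ≈ -6.6977 - 1.6641*I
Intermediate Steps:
s(K, W) = -1 (s(K, W) = 1 - (2 + 4)/3 = 1 - ⅓*6 = 1 - 2 = -1)
g(a) = 3 - √(-2 + 3*a) (g(a) = 3 - √(((a + a) - 2) + a) = 3 - √((2*a - 2) + a) = 3 - √((-2 + 2*a) + a) = 3 - √(-2 + 3*a))
H(F) = 2*F/(3*(3 + F - I*√5)) (H(F) = ((F + F)/(F + (3 - √(-2 + 3*(-1)))))/3 = ((2*F)/(F + (3 - √(-2 - 3))))/3 = ((2*F)/(F + (3 - √(-5))))/3 = ((2*F)/(F + (3 - I*√5)))/3 = ((2*F)/(3 + F - I*√5))/3 = (2*F/(3 + F - I*√5))/3 = 2*F/(3*(3 + F - I*√5)))
(2*H(6))*(-8) = (2*((⅔)*6/(3 + 6 - I*√5)))*(-8) = (2*((⅔)*6/(9 - I*√5)))*(-8) = (2*(4/(9 - I*√5)))*(-8) = (8/(9 - I*√5))*(-8) = -64/(9 - I*√5)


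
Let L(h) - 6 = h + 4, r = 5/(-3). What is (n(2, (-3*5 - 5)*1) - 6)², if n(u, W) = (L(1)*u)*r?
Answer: 16384/9 ≈ 1820.4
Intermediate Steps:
r = -5/3 (r = 5*(-⅓) = -5/3 ≈ -1.6667)
L(h) = 10 + h (L(h) = 6 + (h + 4) = 6 + (4 + h) = 10 + h)
n(u, W) = -55*u/3 (n(u, W) = ((10 + 1)*u)*(-5/3) = (11*u)*(-5/3) = -55*u/3)
(n(2, (-3*5 - 5)*1) - 6)² = (-55/3*2 - 6)² = (-110/3 - 6)² = (-128/3)² = 16384/9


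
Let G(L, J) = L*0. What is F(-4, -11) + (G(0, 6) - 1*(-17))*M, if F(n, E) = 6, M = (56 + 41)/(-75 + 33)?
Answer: -1397/42 ≈ -33.262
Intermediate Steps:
M = -97/42 (M = 97/(-42) = 97*(-1/42) = -97/42 ≈ -2.3095)
G(L, J) = 0
F(-4, -11) + (G(0, 6) - 1*(-17))*M = 6 + (0 - 1*(-17))*(-97/42) = 6 + (0 + 17)*(-97/42) = 6 + 17*(-97/42) = 6 - 1649/42 = -1397/42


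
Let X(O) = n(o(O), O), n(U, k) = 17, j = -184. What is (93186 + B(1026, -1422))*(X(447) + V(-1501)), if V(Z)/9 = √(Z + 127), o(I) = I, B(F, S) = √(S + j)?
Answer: (17 + 9*I*√1374)*(93186 + I*√1606) ≈ 1.5708e+6 + 3.1088e+7*I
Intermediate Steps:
B(F, S) = √(-184 + S) (B(F, S) = √(S - 184) = √(-184 + S))
V(Z) = 9*√(127 + Z) (V(Z) = 9*√(Z + 127) = 9*√(127 + Z))
X(O) = 17
(93186 + B(1026, -1422))*(X(447) + V(-1501)) = (93186 + √(-184 - 1422))*(17 + 9*√(127 - 1501)) = (93186 + √(-1606))*(17 + 9*√(-1374)) = (93186 + I*√1606)*(17 + 9*(I*√1374)) = (93186 + I*√1606)*(17 + 9*I*√1374) = (17 + 9*I*√1374)*(93186 + I*√1606)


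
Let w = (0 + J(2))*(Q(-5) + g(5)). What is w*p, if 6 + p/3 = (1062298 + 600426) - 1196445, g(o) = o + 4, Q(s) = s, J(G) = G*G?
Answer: 22381104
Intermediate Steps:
J(G) = G²
g(o) = 4 + o
p = 1398819 (p = -18 + 3*((1062298 + 600426) - 1196445) = -18 + 3*(1662724 - 1196445) = -18 + 3*466279 = -18 + 1398837 = 1398819)
w = 16 (w = (0 + 2²)*(-5 + (4 + 5)) = (0 + 4)*(-5 + 9) = 4*4 = 16)
w*p = 16*1398819 = 22381104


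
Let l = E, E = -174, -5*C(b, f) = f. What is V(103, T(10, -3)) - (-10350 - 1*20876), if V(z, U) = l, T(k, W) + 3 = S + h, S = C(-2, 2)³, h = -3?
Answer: 31052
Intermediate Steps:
C(b, f) = -f/5
l = -174
S = -8/125 (S = (-⅕*2)³ = (-⅖)³ = -8/125 ≈ -0.064000)
T(k, W) = -758/125 (T(k, W) = -3 + (-8/125 - 3) = -3 - 383/125 = -758/125)
V(z, U) = -174
V(103, T(10, -3)) - (-10350 - 1*20876) = -174 - (-10350 - 1*20876) = -174 - (-10350 - 20876) = -174 - 1*(-31226) = -174 + 31226 = 31052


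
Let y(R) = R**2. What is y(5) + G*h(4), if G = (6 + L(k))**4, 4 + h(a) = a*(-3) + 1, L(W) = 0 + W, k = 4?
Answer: -149975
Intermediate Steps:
L(W) = W
h(a) = -3 - 3*a (h(a) = -4 + (a*(-3) + 1) = -4 + (-3*a + 1) = -4 + (1 - 3*a) = -3 - 3*a)
G = 10000 (G = (6 + 4)**4 = 10**4 = 10000)
y(5) + G*h(4) = 5**2 + 10000*(-3 - 3*4) = 25 + 10000*(-3 - 12) = 25 + 10000*(-15) = 25 - 150000 = -149975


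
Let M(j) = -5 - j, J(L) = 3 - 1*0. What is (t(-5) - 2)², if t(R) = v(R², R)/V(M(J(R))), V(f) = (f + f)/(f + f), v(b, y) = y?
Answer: 49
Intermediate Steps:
J(L) = 3 (J(L) = 3 + 0 = 3)
V(f) = 1 (V(f) = (2*f)/((2*f)) = (2*f)*(1/(2*f)) = 1)
t(R) = R (t(R) = R/1 = R*1 = R)
(t(-5) - 2)² = (-5 - 2)² = (-7)² = 49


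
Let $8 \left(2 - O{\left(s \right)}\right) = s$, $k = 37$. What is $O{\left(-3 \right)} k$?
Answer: $\frac{703}{8} \approx 87.875$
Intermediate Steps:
$O{\left(s \right)} = 2 - \frac{s}{8}$
$O{\left(-3 \right)} k = \left(2 - - \frac{3}{8}\right) 37 = \left(2 + \frac{3}{8}\right) 37 = \frac{19}{8} \cdot 37 = \frac{703}{8}$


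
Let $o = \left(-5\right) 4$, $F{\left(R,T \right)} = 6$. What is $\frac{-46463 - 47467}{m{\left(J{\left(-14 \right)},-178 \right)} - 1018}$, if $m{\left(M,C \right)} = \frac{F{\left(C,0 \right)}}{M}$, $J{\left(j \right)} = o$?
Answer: $\frac{939300}{10183} \approx 92.242$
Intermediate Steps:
$o = -20$
$J{\left(j \right)} = -20$
$m{\left(M,C \right)} = \frac{6}{M}$
$\frac{-46463 - 47467}{m{\left(J{\left(-14 \right)},-178 \right)} - 1018} = \frac{-46463 - 47467}{\frac{6}{-20} - 1018} = - \frac{93930}{6 \left(- \frac{1}{20}\right) - 1018} = - \frac{93930}{- \frac{3}{10} - 1018} = - \frac{93930}{- \frac{10183}{10}} = \left(-93930\right) \left(- \frac{10}{10183}\right) = \frac{939300}{10183}$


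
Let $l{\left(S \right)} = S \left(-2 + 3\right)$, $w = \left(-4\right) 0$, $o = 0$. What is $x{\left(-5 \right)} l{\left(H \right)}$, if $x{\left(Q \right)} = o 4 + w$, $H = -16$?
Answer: $0$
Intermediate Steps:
$w = 0$
$x{\left(Q \right)} = 0$ ($x{\left(Q \right)} = 0 \cdot 4 + 0 = 0 + 0 = 0$)
$l{\left(S \right)} = S$ ($l{\left(S \right)} = S 1 = S$)
$x{\left(-5 \right)} l{\left(H \right)} = 0 \left(-16\right) = 0$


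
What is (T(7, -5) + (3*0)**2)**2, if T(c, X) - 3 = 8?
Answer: 121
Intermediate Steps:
T(c, X) = 11 (T(c, X) = 3 + 8 = 11)
(T(7, -5) + (3*0)**2)**2 = (11 + (3*0)**2)**2 = (11 + 0**2)**2 = (11 + 0)**2 = 11**2 = 121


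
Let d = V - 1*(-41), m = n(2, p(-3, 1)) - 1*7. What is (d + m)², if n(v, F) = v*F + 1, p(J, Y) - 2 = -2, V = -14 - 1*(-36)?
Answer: 3249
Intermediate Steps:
V = 22 (V = -14 + 36 = 22)
p(J, Y) = 0 (p(J, Y) = 2 - 2 = 0)
n(v, F) = 1 + F*v (n(v, F) = F*v + 1 = 1 + F*v)
m = -6 (m = (1 + 0*2) - 1*7 = (1 + 0) - 7 = 1 - 7 = -6)
d = 63 (d = 22 - 1*(-41) = 22 + 41 = 63)
(d + m)² = (63 - 6)² = 57² = 3249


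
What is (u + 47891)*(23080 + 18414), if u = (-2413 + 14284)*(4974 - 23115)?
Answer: -8933820856480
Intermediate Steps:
u = -215351811 (u = 11871*(-18141) = -215351811)
(u + 47891)*(23080 + 18414) = (-215351811 + 47891)*(23080 + 18414) = -215303920*41494 = -8933820856480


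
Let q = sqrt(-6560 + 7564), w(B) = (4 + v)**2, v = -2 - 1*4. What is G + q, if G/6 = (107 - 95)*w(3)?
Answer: 288 + 2*sqrt(251) ≈ 319.69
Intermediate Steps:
v = -6 (v = -2 - 4 = -6)
w(B) = 4 (w(B) = (4 - 6)**2 = (-2)**2 = 4)
q = 2*sqrt(251) (q = sqrt(1004) = 2*sqrt(251) ≈ 31.686)
G = 288 (G = 6*((107 - 95)*4) = 6*(12*4) = 6*48 = 288)
G + q = 288 + 2*sqrt(251)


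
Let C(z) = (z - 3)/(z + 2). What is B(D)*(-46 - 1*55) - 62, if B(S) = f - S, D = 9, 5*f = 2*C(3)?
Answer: 847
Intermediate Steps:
C(z) = (-3 + z)/(2 + z)
f = 0 (f = (2*((-3 + 3)/(2 + 3)))/5 = (2*(0/5))/5 = (2*((1/5)*0))/5 = (2*0)/5 = (1/5)*0 = 0)
B(S) = -S (B(S) = 0 - S = -S)
B(D)*(-46 - 1*55) - 62 = (-1*9)*(-46 - 1*55) - 62 = -9*(-46 - 55) - 62 = -9*(-101) - 62 = 909 - 62 = 847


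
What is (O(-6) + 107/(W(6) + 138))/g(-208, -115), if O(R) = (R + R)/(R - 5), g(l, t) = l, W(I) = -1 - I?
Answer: -2749/299728 ≈ -0.0091716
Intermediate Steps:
O(R) = 2*R/(-5 + R) (O(R) = (2*R)/(-5 + R) = 2*R/(-5 + R))
(O(-6) + 107/(W(6) + 138))/g(-208, -115) = (2*(-6)/(-5 - 6) + 107/((-1 - 1*6) + 138))/(-208) = (2*(-6)/(-11) + 107/((-1 - 6) + 138))*(-1/208) = (2*(-6)*(-1/11) + 107/(-7 + 138))*(-1/208) = (12/11 + 107/131)*(-1/208) = (2749/1441)*(-1/208) = -2749/299728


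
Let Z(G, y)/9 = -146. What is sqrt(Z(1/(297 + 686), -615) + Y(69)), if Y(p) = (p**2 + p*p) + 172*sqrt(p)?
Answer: 2*sqrt(2052 + 43*sqrt(69)) ≈ 98.167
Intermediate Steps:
Z(G, y) = -1314 (Z(G, y) = 9*(-146) = -1314)
Y(p) = 2*p**2 + 172*sqrt(p) (Y(p) = (p**2 + p**2) + 172*sqrt(p) = 2*p**2 + 172*sqrt(p))
sqrt(Z(1/(297 + 686), -615) + Y(69)) = sqrt(-1314 + (2*69**2 + 172*sqrt(69))) = sqrt(-1314 + (2*4761 + 172*sqrt(69))) = sqrt(-1314 + (9522 + 172*sqrt(69))) = sqrt(8208 + 172*sqrt(69))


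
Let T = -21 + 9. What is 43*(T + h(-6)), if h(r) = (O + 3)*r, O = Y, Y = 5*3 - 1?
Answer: -4902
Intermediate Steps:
Y = 14 (Y = 15 - 1 = 14)
O = 14
T = -12
h(r) = 17*r (h(r) = (14 + 3)*r = 17*r)
43*(T + h(-6)) = 43*(-12 + 17*(-6)) = 43*(-12 - 102) = 43*(-114) = -4902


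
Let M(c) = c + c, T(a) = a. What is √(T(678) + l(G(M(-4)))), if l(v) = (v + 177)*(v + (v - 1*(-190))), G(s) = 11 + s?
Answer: √35958 ≈ 189.63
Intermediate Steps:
M(c) = 2*c
l(v) = (177 + v)*(190 + 2*v) (l(v) = (177 + v)*(v + (v + 190)) = (177 + v)*(v + (190 + v)) = (177 + v)*(190 + 2*v))
√(T(678) + l(G(M(-4)))) = √(678 + (33630 + 2*(11 + 2*(-4))² + 544*(11 + 2*(-4)))) = √(678 + (33630 + 2*(11 - 8)² + 544*(11 - 8))) = √(678 + (33630 + 2*3² + 544*3)) = √(678 + (33630 + 2*9 + 1632)) = √(678 + (33630 + 18 + 1632)) = √(678 + 35280) = √35958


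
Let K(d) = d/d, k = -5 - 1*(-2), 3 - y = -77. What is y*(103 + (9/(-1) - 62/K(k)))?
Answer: 2560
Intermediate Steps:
y = 80 (y = 3 - 1*(-77) = 3 + 77 = 80)
k = -3 (k = -5 + 2 = -3)
K(d) = 1
y*(103 + (9/(-1) - 62/K(k))) = 80*(103 + (9/(-1) - 62/1)) = 80*(103 + (9*(-1) - 62*1)) = 80*(103 + (-9 - 62)) = 80*(103 - 71) = 80*32 = 2560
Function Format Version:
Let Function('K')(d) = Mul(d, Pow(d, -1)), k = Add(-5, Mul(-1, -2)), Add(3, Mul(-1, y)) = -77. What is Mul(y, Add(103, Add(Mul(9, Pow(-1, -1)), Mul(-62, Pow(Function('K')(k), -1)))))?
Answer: 2560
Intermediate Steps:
y = 80 (y = Add(3, Mul(-1, -77)) = Add(3, 77) = 80)
k = -3 (k = Add(-5, 2) = -3)
Function('K')(d) = 1
Mul(y, Add(103, Add(Mul(9, Pow(-1, -1)), Mul(-62, Pow(Function('K')(k), -1))))) = Mul(80, Add(103, Add(Mul(9, Pow(-1, -1)), Mul(-62, Pow(1, -1))))) = Mul(80, Add(103, Add(Mul(9, -1), Mul(-62, 1)))) = Mul(80, Add(103, Add(-9, -62))) = Mul(80, Add(103, -71)) = Mul(80, 32) = 2560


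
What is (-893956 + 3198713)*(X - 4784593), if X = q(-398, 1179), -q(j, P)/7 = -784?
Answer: -11014675702485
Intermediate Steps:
q(j, P) = 5488 (q(j, P) = -7*(-784) = 5488)
X = 5488
(-893956 + 3198713)*(X - 4784593) = (-893956 + 3198713)*(5488 - 4784593) = 2304757*(-4779105) = -11014675702485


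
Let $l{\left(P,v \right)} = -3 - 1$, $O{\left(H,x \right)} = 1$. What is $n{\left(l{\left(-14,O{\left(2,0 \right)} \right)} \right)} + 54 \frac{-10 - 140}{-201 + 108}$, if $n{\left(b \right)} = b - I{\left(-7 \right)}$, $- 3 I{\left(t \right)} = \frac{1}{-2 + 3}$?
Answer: $\frac{7759}{93} \approx 83.43$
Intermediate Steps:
$I{\left(t \right)} = - \frac{1}{3}$ ($I{\left(t \right)} = - \frac{1}{3 \left(-2 + 3\right)} = - \frac{1}{3 \cdot 1} = \left(- \frac{1}{3}\right) 1 = - \frac{1}{3}$)
$l{\left(P,v \right)} = -4$ ($l{\left(P,v \right)} = -3 - 1 = -4$)
$n{\left(b \right)} = \frac{1}{3} + b$ ($n{\left(b \right)} = b - - \frac{1}{3} = b + \frac{1}{3} = \frac{1}{3} + b$)
$n{\left(l{\left(-14,O{\left(2,0 \right)} \right)} \right)} + 54 \frac{-10 - 140}{-201 + 108} = \left(\frac{1}{3} - 4\right) + 54 \frac{-10 - 140}{-201 + 108} = - \frac{11}{3} + 54 \left(- \frac{150}{-93}\right) = - \frac{11}{3} + 54 \left(\left(-150\right) \left(- \frac{1}{93}\right)\right) = - \frac{11}{3} + 54 \cdot \frac{50}{31} = - \frac{11}{3} + \frac{2700}{31} = \frac{7759}{93}$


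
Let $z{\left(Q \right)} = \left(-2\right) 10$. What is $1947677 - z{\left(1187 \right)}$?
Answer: $1947697$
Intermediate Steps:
$z{\left(Q \right)} = -20$
$1947677 - z{\left(1187 \right)} = 1947677 - -20 = 1947677 + 20 = 1947697$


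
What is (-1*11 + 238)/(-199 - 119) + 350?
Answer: 111073/318 ≈ 349.29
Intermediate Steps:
(-1*11 + 238)/(-199 - 119) + 350 = (-11 + 238)/(-318) + 350 = 227*(-1/318) + 350 = -227/318 + 350 = 111073/318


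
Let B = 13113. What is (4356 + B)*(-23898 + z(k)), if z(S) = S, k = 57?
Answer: -416478429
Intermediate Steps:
(4356 + B)*(-23898 + z(k)) = (4356 + 13113)*(-23898 + 57) = 17469*(-23841) = -416478429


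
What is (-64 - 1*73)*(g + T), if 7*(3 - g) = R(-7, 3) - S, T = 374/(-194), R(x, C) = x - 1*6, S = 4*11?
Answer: -857209/679 ≈ -1262.5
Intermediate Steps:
S = 44
R(x, C) = -6 + x (R(x, C) = x - 6 = -6 + x)
T = -187/97 (T = 374*(-1/194) = -187/97 ≈ -1.9278)
g = 78/7 (g = 3 - ((-6 - 7) - 1*44)/7 = 3 - (-13 - 44)/7 = 3 - ⅐*(-57) = 3 + 57/7 = 78/7 ≈ 11.143)
(-64 - 1*73)*(g + T) = (-64 - 1*73)*(78/7 - 187/97) = (-64 - 73)*(6257/679) = -137*6257/679 = -857209/679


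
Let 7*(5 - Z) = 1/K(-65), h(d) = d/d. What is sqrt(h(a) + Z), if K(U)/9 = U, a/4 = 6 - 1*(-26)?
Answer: sqrt(11179805)/1365 ≈ 2.4495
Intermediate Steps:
a = 128 (a = 4*(6 - 1*(-26)) = 4*(6 + 26) = 4*32 = 128)
K(U) = 9*U
h(d) = 1
Z = 20476/4095 (Z = 5 - 1/(7*(9*(-65))) = 5 - 1/7/(-585) = 5 - 1/7*(-1/585) = 5 + 1/4095 = 20476/4095 ≈ 5.0002)
sqrt(h(a) + Z) = sqrt(1 + 20476/4095) = sqrt(24571/4095) = sqrt(11179805)/1365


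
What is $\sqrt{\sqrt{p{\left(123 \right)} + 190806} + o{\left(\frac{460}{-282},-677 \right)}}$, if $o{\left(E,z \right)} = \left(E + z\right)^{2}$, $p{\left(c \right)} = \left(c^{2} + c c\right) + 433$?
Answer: $\frac{\sqrt{9156001969 + 19881 \sqrt{221497}}}{141} \approx 678.98$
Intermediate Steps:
$p{\left(c \right)} = 433 + 2 c^{2}$ ($p{\left(c \right)} = \left(c^{2} + c^{2}\right) + 433 = 2 c^{2} + 433 = 433 + 2 c^{2}$)
$\sqrt{\sqrt{p{\left(123 \right)} + 190806} + o{\left(\frac{460}{-282},-677 \right)}} = \sqrt{\sqrt{\left(433 + 2 \cdot 123^{2}\right) + 190806} + \left(\frac{460}{-282} - 677\right)^{2}} = \sqrt{\sqrt{\left(433 + 2 \cdot 15129\right) + 190806} + \left(460 \left(- \frac{1}{282}\right) - 677\right)^{2}} = \sqrt{\sqrt{\left(433 + 30258\right) + 190806} + \left(- \frac{230}{141} - 677\right)^{2}} = \sqrt{\sqrt{30691 + 190806} + \left(- \frac{95687}{141}\right)^{2}} = \sqrt{\sqrt{221497} + \frac{9156001969}{19881}} = \sqrt{\frac{9156001969}{19881} + \sqrt{221497}}$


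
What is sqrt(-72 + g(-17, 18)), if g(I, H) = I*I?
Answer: sqrt(217) ≈ 14.731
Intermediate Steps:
g(I, H) = I**2
sqrt(-72 + g(-17, 18)) = sqrt(-72 + (-17)**2) = sqrt(-72 + 289) = sqrt(217)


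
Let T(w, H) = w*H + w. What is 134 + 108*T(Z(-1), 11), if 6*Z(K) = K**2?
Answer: 350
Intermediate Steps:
Z(K) = K**2/6
T(w, H) = w + H*w (T(w, H) = H*w + w = w + H*w)
134 + 108*T(Z(-1), 11) = 134 + 108*(((1/6)*(-1)**2)*(1 + 11)) = 134 + 108*(((1/6)*1)*12) = 134 + 108*((1/6)*12) = 134 + 108*2 = 134 + 216 = 350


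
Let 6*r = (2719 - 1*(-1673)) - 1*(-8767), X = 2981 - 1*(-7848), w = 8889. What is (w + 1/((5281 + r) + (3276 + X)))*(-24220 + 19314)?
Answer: -5646331496586/129475 ≈ -4.3609e+7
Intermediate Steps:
X = 10829 (X = 2981 + 7848 = 10829)
r = 13159/6 (r = ((2719 - 1*(-1673)) - 1*(-8767))/6 = ((2719 + 1673) + 8767)/6 = (4392 + 8767)/6 = (1/6)*13159 = 13159/6 ≈ 2193.2)
(w + 1/((5281 + r) + (3276 + X)))*(-24220 + 19314) = (8889 + 1/((5281 + 13159/6) + (3276 + 10829)))*(-24220 + 19314) = (8889 + 1/(44845/6 + 14105))*(-4906) = (8889 + 1/(129475/6))*(-4906) = (8889 + 6/129475)*(-4906) = (1150903281/129475)*(-4906) = -5646331496586/129475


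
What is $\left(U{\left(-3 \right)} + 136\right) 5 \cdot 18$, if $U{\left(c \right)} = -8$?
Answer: $11520$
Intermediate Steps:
$\left(U{\left(-3 \right)} + 136\right) 5 \cdot 18 = \left(-8 + 136\right) 5 \cdot 18 = 128 \cdot 90 = 11520$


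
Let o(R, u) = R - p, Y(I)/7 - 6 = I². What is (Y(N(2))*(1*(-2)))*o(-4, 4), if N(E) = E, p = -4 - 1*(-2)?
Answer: 280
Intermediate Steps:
p = -2 (p = -4 + 2 = -2)
Y(I) = 42 + 7*I²
o(R, u) = 2 + R (o(R, u) = R - 1*(-2) = R + 2 = 2 + R)
(Y(N(2))*(1*(-2)))*o(-4, 4) = ((42 + 7*2²)*(1*(-2)))*(2 - 4) = ((42 + 7*4)*(-2))*(-2) = ((42 + 28)*(-2))*(-2) = (70*(-2))*(-2) = -140*(-2) = 280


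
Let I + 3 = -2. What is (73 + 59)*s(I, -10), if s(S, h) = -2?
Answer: -264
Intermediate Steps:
I = -5 (I = -3 - 2 = -5)
(73 + 59)*s(I, -10) = (73 + 59)*(-2) = 132*(-2) = -264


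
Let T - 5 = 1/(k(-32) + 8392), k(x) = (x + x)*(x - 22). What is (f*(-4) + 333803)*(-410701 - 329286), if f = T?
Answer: -731599428651815/2962 ≈ -2.4699e+11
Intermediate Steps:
k(x) = 2*x*(-22 + x) (k(x) = (2*x)*(-22 + x) = 2*x*(-22 + x))
T = 59241/11848 (T = 5 + 1/(2*(-32)*(-22 - 32) + 8392) = 5 + 1/(2*(-32)*(-54) + 8392) = 5 + 1/(3456 + 8392) = 5 + 1/11848 = 59241/11848 ≈ 5.0001)
f = 59241/11848 ≈ 5.0001
(f*(-4) + 333803)*(-410701 - 329286) = ((59241/11848)*(-4) + 333803)*(-410701 - 329286) = (-59241/2962 + 333803)*(-739987) = (988665245/2962)*(-739987) = -731599428651815/2962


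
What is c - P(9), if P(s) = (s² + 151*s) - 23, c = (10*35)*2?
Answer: -717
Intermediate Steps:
c = 700 (c = 350*2 = 700)
P(s) = -23 + s² + 151*s
c - P(9) = 700 - (-23 + 9² + 151*9) = 700 - (-23 + 81 + 1359) = 700 - 1*1417 = 700 - 1417 = -717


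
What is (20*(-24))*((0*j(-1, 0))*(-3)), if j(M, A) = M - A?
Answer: 0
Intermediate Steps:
(20*(-24))*((0*j(-1, 0))*(-3)) = (20*(-24))*((0*(-1 - 1*0))*(-3)) = -480*0*(-1 + 0)*(-3) = -480*0*(-1)*(-3) = -0*(-3) = -480*0 = 0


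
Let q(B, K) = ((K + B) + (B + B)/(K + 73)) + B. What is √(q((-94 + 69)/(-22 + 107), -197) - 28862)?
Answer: I*√32282756254/1054 ≈ 170.47*I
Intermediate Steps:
q(B, K) = K + 2*B + 2*B/(73 + K) (q(B, K) = ((B + K) + (2*B)/(73 + K)) + B = ((B + K) + 2*B/(73 + K)) + B = (B + K + 2*B/(73 + K)) + B = K + 2*B + 2*B/(73 + K))
√(q((-94 + 69)/(-22 + 107), -197) - 28862) = √(((-197)² + 73*(-197) + 148*((-94 + 69)/(-22 + 107)) + 2*((-94 + 69)/(-22 + 107))*(-197))/(73 - 197) - 28862) = √((38809 - 14381 + 148*(-25/85) + 2*(-25/85)*(-197))/(-124) - 28862) = √(-(38809 - 14381 + 148*(-25*1/85) + 2*(-25*1/85)*(-197))/124 - 28862) = √(-(38809 - 14381 + 148*(-5/17) + 2*(-5/17)*(-197))/124 - 28862) = √(-(38809 - 14381 - 740/17 + 1970/17)/124 - 28862) = √(-1/124*416506/17 - 28862) = √(-208253/1054 - 28862) = √(-30628801/1054) = I*√32282756254/1054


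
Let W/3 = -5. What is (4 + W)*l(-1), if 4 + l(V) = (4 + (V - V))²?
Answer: -132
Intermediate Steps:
W = -15 (W = 3*(-5) = -15)
l(V) = 12 (l(V) = -4 + (4 + (V - V))² = -4 + (4 + 0)² = -4 + 4² = -4 + 16 = 12)
(4 + W)*l(-1) = (4 - 15)*12 = -11*12 = -132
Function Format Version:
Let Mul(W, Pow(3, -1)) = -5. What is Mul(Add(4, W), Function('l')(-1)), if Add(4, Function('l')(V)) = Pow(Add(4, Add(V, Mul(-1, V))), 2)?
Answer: -132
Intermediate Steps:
W = -15 (W = Mul(3, -5) = -15)
Function('l')(V) = 12 (Function('l')(V) = Add(-4, Pow(Add(4, Add(V, Mul(-1, V))), 2)) = Add(-4, Pow(Add(4, 0), 2)) = Add(-4, Pow(4, 2)) = Add(-4, 16) = 12)
Mul(Add(4, W), Function('l')(-1)) = Mul(Add(4, -15), 12) = Mul(-11, 12) = -132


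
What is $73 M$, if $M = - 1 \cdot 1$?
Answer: $-73$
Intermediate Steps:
$M = -1$ ($M = \left(-1\right) 1 = -1$)
$73 M = 73 \left(-1\right) = -73$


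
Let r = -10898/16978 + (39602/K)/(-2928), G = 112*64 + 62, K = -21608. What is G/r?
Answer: -1941558492032640/172206185599 ≈ -11275.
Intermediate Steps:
G = 7230 (G = 7168 + 62 = 7230)
r = -172206185599/268541976768 (r = -10898/16978 + (39602/(-21608))/(-2928) = -10898*1/16978 + (39602*(-1/21608))*(-1/2928) = -5449/8489 - 19801/10804*(-1/2928) = -5449/8489 + 19801/31634112 = -172206185599/268541976768 ≈ -0.64126)
G/r = 7230/(-172206185599/268541976768) = 7230*(-268541976768/172206185599) = -1941558492032640/172206185599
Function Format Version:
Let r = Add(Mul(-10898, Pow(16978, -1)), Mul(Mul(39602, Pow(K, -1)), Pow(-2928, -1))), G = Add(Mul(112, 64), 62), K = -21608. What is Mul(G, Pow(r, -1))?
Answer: Rational(-1941558492032640, 172206185599) ≈ -11275.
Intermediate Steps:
G = 7230 (G = Add(7168, 62) = 7230)
r = Rational(-172206185599, 268541976768) (r = Add(Mul(-10898, Pow(16978, -1)), Mul(Mul(39602, Pow(-21608, -1)), Pow(-2928, -1))) = Add(Mul(-10898, Rational(1, 16978)), Mul(Mul(39602, Rational(-1, 21608)), Rational(-1, 2928))) = Add(Rational(-5449, 8489), Mul(Rational(-19801, 10804), Rational(-1, 2928))) = Add(Rational(-5449, 8489), Rational(19801, 31634112)) = Rational(-172206185599, 268541976768) ≈ -0.64126)
Mul(G, Pow(r, -1)) = Mul(7230, Pow(Rational(-172206185599, 268541976768), -1)) = Mul(7230, Rational(-268541976768, 172206185599)) = Rational(-1941558492032640, 172206185599)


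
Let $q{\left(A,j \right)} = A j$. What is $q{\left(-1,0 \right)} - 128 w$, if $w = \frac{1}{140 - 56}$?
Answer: $- \frac{32}{21} \approx -1.5238$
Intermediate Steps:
$w = \frac{1}{84}$ ($w = \frac{1}{140 - 56} = \frac{1}{84} \approx 0.011905$)
$q{\left(-1,0 \right)} - 128 w = \left(-1\right) 0 - \frac{32}{21} = 0 - \frac{32}{21} = - \frac{32}{21}$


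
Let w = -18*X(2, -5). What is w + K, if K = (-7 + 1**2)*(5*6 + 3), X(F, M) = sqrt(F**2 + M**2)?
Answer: -198 - 18*sqrt(29) ≈ -294.93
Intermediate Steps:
w = -18*sqrt(29) (w = -18*sqrt(2**2 + (-5)**2) = -18*sqrt(4 + 25) = -18*sqrt(29) ≈ -96.933)
K = -198 (K = (-7 + 1)*(30 + 3) = -6*33 = -198)
w + K = -18*sqrt(29) - 198 = -198 - 18*sqrt(29)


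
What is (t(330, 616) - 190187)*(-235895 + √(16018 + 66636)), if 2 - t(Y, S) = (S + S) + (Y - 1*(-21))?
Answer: 45237112360 - 3260056*√286 ≈ 4.5182e+10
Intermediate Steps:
t(Y, S) = -19 - Y - 2*S (t(Y, S) = 2 - ((S + S) + (Y - 1*(-21))) = 2 - (2*S + (Y + 21)) = 2 - (2*S + (21 + Y)) = 2 - (21 + Y + 2*S) = 2 + (-21 - Y - 2*S) = -19 - Y - 2*S)
(t(330, 616) - 190187)*(-235895 + √(16018 + 66636)) = ((-19 - 1*330 - 2*616) - 190187)*(-235895 + √(16018 + 66636)) = ((-19 - 330 - 1232) - 190187)*(-235895 + √82654) = (-1581 - 190187)*(-235895 + 17*√286) = -191768*(-235895 + 17*√286) = 45237112360 - 3260056*√286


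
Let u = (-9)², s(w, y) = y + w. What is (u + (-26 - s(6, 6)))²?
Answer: 1849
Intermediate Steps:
s(w, y) = w + y
u = 81
(u + (-26 - s(6, 6)))² = (81 + (-26 - (6 + 6)))² = (81 + (-26 - 1*12))² = (81 + (-26 - 12))² = (81 - 38)² = 43² = 1849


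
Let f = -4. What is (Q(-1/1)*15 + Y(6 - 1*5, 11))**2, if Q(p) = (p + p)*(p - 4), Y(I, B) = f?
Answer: 21316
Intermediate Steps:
Y(I, B) = -4
Q(p) = 2*p*(-4 + p) (Q(p) = (2*p)*(-4 + p) = 2*p*(-4 + p))
(Q(-1/1)*15 + Y(6 - 1*5, 11))**2 = ((2*(-1/1)*(-4 - 1/1))*15 - 4)**2 = ((2*(-1*1)*(-4 - 1*1))*15 - 4)**2 = ((2*(-1)*(-4 - 1))*15 - 4)**2 = ((2*(-1)*(-5))*15 - 4)**2 = (10*15 - 4)**2 = (150 - 4)**2 = 146**2 = 21316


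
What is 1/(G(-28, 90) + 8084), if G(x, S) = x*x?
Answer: 1/8868 ≈ 0.00011277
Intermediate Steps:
G(x, S) = x²
1/(G(-28, 90) + 8084) = 1/((-28)² + 8084) = 1/(784 + 8084) = 1/8868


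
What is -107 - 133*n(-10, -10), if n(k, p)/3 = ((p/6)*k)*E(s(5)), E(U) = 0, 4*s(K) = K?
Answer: -107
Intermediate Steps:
s(K) = K/4
n(k, p) = 0 (n(k, p) = 3*(((p/6)*k)*0) = 3*((k*p/6)*0) = 3*0 = 0)
-107 - 133*n(-10, -10) = -107 - 133*0 = -107 + 0 = -107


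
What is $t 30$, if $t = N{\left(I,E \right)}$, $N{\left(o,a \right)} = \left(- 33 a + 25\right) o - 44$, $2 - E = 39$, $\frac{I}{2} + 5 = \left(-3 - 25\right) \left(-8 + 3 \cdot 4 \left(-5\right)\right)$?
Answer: $141967920$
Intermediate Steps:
$I = 3798$ ($I = -10 + 2 \left(-3 - 25\right) \left(-8 + 3 \cdot 4 \left(-5\right)\right) = -10 + 2 \left(- 28 \left(-8 + 12 \left(-5\right)\right)\right) = -10 + 2 \left(- 28 \left(-8 - 60\right)\right) = -10 + 2 \left(\left(-28\right) \left(-68\right)\right) = -10 + 2 \cdot 1904 = -10 + 3808 = 3798$)
$E = -37$ ($E = 2 - 39 = -37$)
$N{\left(o,a \right)} = -44 + o \left(25 - 33 a\right)$ ($N{\left(o,a \right)} = \left(25 - 33 a\right) o - 44 = o \left(25 - 33 a\right) - 44 = -44 + o \left(25 - 33 a\right)$)
$t = 4732264$ ($t = -44 + 25 \cdot 3798 - \left(-1221\right) 3798 = -44 + 94950 + 4637358 = 4732264$)
$t 30 = 4732264 \cdot 30 = 141967920$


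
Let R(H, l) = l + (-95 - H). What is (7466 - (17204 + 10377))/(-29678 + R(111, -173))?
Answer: 6705/10019 ≈ 0.66923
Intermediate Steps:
R(H, l) = -95 + l - H
(7466 - (17204 + 10377))/(-29678 + R(111, -173)) = (7466 - (17204 + 10377))/(-29678 + (-95 - 173 - 1*111)) = (7466 - 1*27581)/(-29678 + (-95 - 173 - 111)) = (7466 - 27581)/(-29678 - 379) = -20115/(-30057) = -20115*(-1/30057) = 6705/10019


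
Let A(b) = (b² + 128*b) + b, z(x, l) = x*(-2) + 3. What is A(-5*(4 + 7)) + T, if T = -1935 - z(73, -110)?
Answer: -5862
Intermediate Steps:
z(x, l) = 3 - 2*x (z(x, l) = -2*x + 3 = 3 - 2*x)
A(b) = b² + 129*b
T = -1792 (T = -1935 - (3 - 2*73) = -1935 - (3 - 146) = -1935 - 1*(-143) = -1935 + 143 = -1792)
A(-5*(4 + 7)) + T = (-5*(4 + 7))*(129 - 5*(4 + 7)) - 1792 = (-5*11)*(129 - 5*11) - 1792 = -55*(129 - 55) - 1792 = -55*74 - 1792 = -4070 - 1792 = -5862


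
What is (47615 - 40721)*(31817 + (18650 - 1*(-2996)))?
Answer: 368573922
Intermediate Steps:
(47615 - 40721)*(31817 + (18650 - 1*(-2996))) = 6894*(31817 + (18650 + 2996)) = 6894*(31817 + 21646) = 6894*53463 = 368573922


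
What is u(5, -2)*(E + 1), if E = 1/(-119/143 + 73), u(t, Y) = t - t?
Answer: 0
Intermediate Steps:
u(t, Y) = 0
E = 143/10320 (E = 1/(-119*1/143 + 73) = 1/(-119/143 + 73) = 1/(10320/143) = 143/10320 ≈ 0.013857)
u(5, -2)*(E + 1) = 0*(143/10320 + 1) = 0*(10463/10320) = 0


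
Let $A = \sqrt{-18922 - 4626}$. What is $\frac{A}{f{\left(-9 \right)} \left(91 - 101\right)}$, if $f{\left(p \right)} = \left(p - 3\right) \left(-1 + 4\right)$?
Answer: $\frac{29 i \sqrt{7}}{180} \approx 0.42626 i$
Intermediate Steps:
$A = 58 i \sqrt{7}$ ($A = \sqrt{-23548} = 58 i \sqrt{7} \approx 153.45 i$)
$f{\left(p \right)} = -9 + 3 p$ ($f{\left(p \right)} = \left(-3 + p\right) 3 = -9 + 3 p$)
$\frac{A}{f{\left(-9 \right)} \left(91 - 101\right)} = \frac{58 i \sqrt{7}}{\left(-9 + 3 \left(-9\right)\right) \left(91 - 101\right)} = \frac{58 i \sqrt{7}}{\left(-9 - 27\right) \left(-10\right)} = \frac{58 i \sqrt{7}}{\left(-36\right) \left(-10\right)} = \frac{58 i \sqrt{7}}{360} = 58 i \sqrt{7} \cdot \frac{1}{360} = \frac{29 i \sqrt{7}}{180}$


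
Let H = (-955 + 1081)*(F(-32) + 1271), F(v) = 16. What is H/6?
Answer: 27027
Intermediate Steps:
H = 162162 (H = (-955 + 1081)*(16 + 1271) = 126*1287 = 162162)
H/6 = 162162/6 = (⅙)*162162 = 27027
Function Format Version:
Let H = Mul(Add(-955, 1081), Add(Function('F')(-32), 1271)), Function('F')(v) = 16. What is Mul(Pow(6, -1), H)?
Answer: 27027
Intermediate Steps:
H = 162162 (H = Mul(Add(-955, 1081), Add(16, 1271)) = Mul(126, 1287) = 162162)
Mul(Pow(6, -1), H) = Mul(Pow(6, -1), 162162) = Mul(Rational(1, 6), 162162) = 27027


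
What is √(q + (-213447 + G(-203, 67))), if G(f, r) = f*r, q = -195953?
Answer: I*√423001 ≈ 650.38*I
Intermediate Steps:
√(q + (-213447 + G(-203, 67))) = √(-195953 + (-213447 - 203*67)) = √(-195953 + (-213447 - 13601)) = √(-195953 - 227048) = √(-423001) = I*√423001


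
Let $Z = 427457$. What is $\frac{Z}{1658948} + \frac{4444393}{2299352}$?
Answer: $\frac{2088972746607}{953626350424} \approx 2.1906$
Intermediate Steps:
$\frac{Z}{1658948} + \frac{4444393}{2299352} = \frac{427457}{1658948} + \frac{4444393}{2299352} = \frac{2088972746607}{953626350424}$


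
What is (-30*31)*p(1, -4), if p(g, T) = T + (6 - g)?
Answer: -930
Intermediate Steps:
p(g, T) = 6 + T - g
(-30*31)*p(1, -4) = (-30*31)*(6 - 4 - 1*1) = -930*(6 - 4 - 1) = -930*1 = -930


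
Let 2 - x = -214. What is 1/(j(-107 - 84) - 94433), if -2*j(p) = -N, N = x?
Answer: -1/94325 ≈ -1.0602e-5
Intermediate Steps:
x = 216 (x = 2 - 1*(-214) = 2 + 214 = 216)
N = 216
j(p) = 108 (j(p) = -(-1)*216/2 = -½*(-216) = 108)
1/(j(-107 - 84) - 94433) = 1/(108 - 94433) = 1/(-94325) = -1/94325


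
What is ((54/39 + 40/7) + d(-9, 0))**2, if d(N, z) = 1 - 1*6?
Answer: 36481/8281 ≈ 4.4054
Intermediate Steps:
d(N, z) = -5 (d(N, z) = 1 - 6 = -5)
((54/39 + 40/7) + d(-9, 0))**2 = ((54/39 + 40/7) - 5)**2 = ((54*(1/39) + 40*(1/7)) - 5)**2 = ((18/13 + 40/7) - 5)**2 = (646/91 - 5)**2 = (191/91)**2 = 36481/8281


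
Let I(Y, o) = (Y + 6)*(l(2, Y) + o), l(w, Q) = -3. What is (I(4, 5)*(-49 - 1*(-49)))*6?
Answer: 0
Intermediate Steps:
I(Y, o) = (-3 + o)*(6 + Y) (I(Y, o) = (Y + 6)*(-3 + o) = (6 + Y)*(-3 + o) = (-3 + o)*(6 + Y))
(I(4, 5)*(-49 - 1*(-49)))*6 = ((-18 - 3*4 + 6*5 + 4*5)*(-49 - 1*(-49)))*6 = ((-18 - 12 + 30 + 20)*(-49 + 49))*6 = (20*0)*6 = 0*6 = 0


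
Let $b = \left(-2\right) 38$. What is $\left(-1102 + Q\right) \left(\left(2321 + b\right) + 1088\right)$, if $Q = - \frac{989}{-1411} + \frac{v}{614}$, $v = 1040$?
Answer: $- \frac{1587586928763}{433177} \approx -3.665 \cdot 10^{6}$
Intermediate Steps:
$Q = \frac{1037343}{433177}$ ($Q = - \frac{989}{-1411} + \frac{1040}{614} = \left(-989\right) \left(- \frac{1}{1411}\right) + 1040 \cdot \frac{1}{614} = \frac{989}{1411} + \frac{520}{307} = \frac{1037343}{433177} \approx 2.3947$)
$b = -76$
$\left(-1102 + Q\right) \left(\left(2321 + b\right) + 1088\right) = \left(-1102 + \frac{1037343}{433177}\right) \left(\left(2321 - 76\right) + 1088\right) = - \frac{476323711 \left(2245 + 1088\right)}{433177} = \left(- \frac{476323711}{433177}\right) 3333 = - \frac{1587586928763}{433177}$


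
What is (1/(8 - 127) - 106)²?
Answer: 159138225/14161 ≈ 11238.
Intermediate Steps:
(1/(8 - 127) - 106)² = (1/(-119) - 106)² = (-1/119 - 106)² = (-12615/119)² = 159138225/14161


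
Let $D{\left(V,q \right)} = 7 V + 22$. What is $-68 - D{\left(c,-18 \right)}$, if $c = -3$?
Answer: $-69$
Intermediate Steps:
$D{\left(V,q \right)} = 22 + 7 V$
$-68 - D{\left(c,-18 \right)} = -68 - \left(22 + 7 \left(-3\right)\right) = -68 - \left(22 - 21\right) = -68 - 1 = -69$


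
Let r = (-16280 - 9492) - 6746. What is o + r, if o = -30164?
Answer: -62682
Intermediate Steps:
r = -32518 (r = -25772 - 6746 = -32518)
o + r = -30164 - 32518 = -62682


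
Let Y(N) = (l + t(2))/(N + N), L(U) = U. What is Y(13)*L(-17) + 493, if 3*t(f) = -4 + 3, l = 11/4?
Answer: 153323/312 ≈ 491.42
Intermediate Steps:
l = 11/4 (l = 11*(1/4) = 11/4 ≈ 2.7500)
t(f) = -1/3 (t(f) = (-4 + 3)/3 = (1/3)*(-1) = -1/3)
Y(N) = 29/(24*N) (Y(N) = (11/4 - 1/3)/(N + N) = 29/(12*((2*N))) = 29*(1/(2*N))/12 = 29/(24*N))
Y(13)*L(-17) + 493 = ((29/24)/13)*(-17) + 493 = ((29/24)*(1/13))*(-17) + 493 = (29/312)*(-17) + 493 = -493/312 + 493 = 153323/312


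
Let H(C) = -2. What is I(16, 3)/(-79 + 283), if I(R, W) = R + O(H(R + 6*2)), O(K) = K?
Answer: 7/102 ≈ 0.068627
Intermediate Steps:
I(R, W) = -2 + R (I(R, W) = R - 2 = -2 + R)
I(16, 3)/(-79 + 283) = (-2 + 16)/(-79 + 283) = 14/204 = 14*(1/204) = 7/102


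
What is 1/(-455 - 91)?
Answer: -1/546 ≈ -0.0018315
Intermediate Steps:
1/(-455 - 91) = 1/(-546) = -1/546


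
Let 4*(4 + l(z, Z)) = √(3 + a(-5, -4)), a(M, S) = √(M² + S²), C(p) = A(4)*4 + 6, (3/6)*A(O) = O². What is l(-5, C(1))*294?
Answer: -1176 + 147*√(3 + √41)/2 ≈ -950.62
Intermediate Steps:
A(O) = 2*O²
C(p) = 134 (C(p) = (2*4²)*4 + 6 = (2*16)*4 + 6 = 32*4 + 6 = 128 + 6 = 134)
l(z, Z) = -4 + √(3 + √41)/4 (l(z, Z) = -4 + √(3 + √((-5)² + (-4)²))/4 = -4 + √(3 + √(25 + 16))/4 = -4 + √(3 + √41)/4)
l(-5, C(1))*294 = (-4 + √(3 + √41)/4)*294 = -1176 + 147*√(3 + √41)/2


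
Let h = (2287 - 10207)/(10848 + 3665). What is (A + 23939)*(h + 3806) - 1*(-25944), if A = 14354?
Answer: 2115243696766/14513 ≈ 1.4575e+8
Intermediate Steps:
h = -7920/14513 ≈ -0.54572
(A + 23939)*(h + 3806) - 1*(-25944) = (14354 + 23939)*(-7920/14513 + 3806) - 1*(-25944) = 38293*(55228558/14513) + 25944 = 2114867171494/14513 + 25944 = 2115243696766/14513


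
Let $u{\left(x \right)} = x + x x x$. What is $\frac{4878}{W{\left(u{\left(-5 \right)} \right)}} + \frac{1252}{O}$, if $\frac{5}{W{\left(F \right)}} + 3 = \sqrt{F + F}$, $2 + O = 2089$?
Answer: $- \frac{30534898}{10435} + \frac{9756 i \sqrt{65}}{5} \approx -2926.2 + 15731.0 i$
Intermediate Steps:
$O = 2087$ ($O = -2 + 2089 = 2087$)
$u{\left(x \right)} = x + x^{3}$ ($u{\left(x \right)} = x + x^{2} x = x + x^{3}$)
$W{\left(F \right)} = \frac{5}{-3 + \sqrt{2} \sqrt{F}}$ ($W{\left(F \right)} = \frac{5}{-3 + \sqrt{F + F}} = \frac{5}{-3 + \sqrt{2 F}} = \frac{5}{-3 + \sqrt{2} \sqrt{F}}$)
$\frac{4878}{W{\left(u{\left(-5 \right)} \right)}} + \frac{1252}{O} = \frac{4878}{5 \frac{1}{-3 + \sqrt{2} \sqrt{-5 + \left(-5\right)^{3}}}} + \frac{1252}{2087} = \frac{4878}{5 \frac{1}{-3 + \sqrt{2} \sqrt{-5 - 125}}} + 1252 \cdot \frac{1}{2087} = \frac{4878}{5 \frac{1}{-3 + \sqrt{2} \sqrt{-130}}} + \frac{1252}{2087} = \frac{4878}{5 \frac{1}{-3 + \sqrt{2} i \sqrt{130}}} + \frac{1252}{2087} = \frac{4878}{5 \frac{1}{-3 + 2 i \sqrt{65}}} + \frac{1252}{2087} = 4878 \left(- \frac{3}{5} + \frac{2 i \sqrt{65}}{5}\right) + \frac{1252}{2087} = \left(- \frac{14634}{5} + \frac{9756 i \sqrt{65}}{5}\right) + \frac{1252}{2087} = - \frac{30534898}{10435} + \frac{9756 i \sqrt{65}}{5}$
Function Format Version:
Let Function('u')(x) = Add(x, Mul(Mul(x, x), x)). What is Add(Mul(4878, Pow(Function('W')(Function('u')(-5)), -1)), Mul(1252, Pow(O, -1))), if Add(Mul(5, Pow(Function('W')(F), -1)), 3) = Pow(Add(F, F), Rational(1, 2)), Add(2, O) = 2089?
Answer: Add(Rational(-30534898, 10435), Mul(Rational(9756, 5), I, Pow(65, Rational(1, 2)))) ≈ Add(-2926.2, Mul(15731., I))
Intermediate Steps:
O = 2087 (O = Add(-2, 2089) = 2087)
Function('u')(x) = Add(x, Pow(x, 3)) (Function('u')(x) = Add(x, Mul(Pow(x, 2), x)) = Add(x, Pow(x, 3)))
Function('W')(F) = Mul(5, Pow(Add(-3, Mul(Pow(2, Rational(1, 2)), Pow(F, Rational(1, 2)))), -1)) (Function('W')(F) = Mul(5, Pow(Add(-3, Pow(Add(F, F), Rational(1, 2))), -1)) = Mul(5, Pow(Add(-3, Pow(Mul(2, F), Rational(1, 2))), -1)) = Mul(5, Pow(Add(-3, Mul(Pow(2, Rational(1, 2)), Pow(F, Rational(1, 2)))), -1)))
Add(Mul(4878, Pow(Function('W')(Function('u')(-5)), -1)), Mul(1252, Pow(O, -1))) = Add(Mul(4878, Pow(Mul(5, Pow(Add(-3, Mul(Pow(2, Rational(1, 2)), Pow(Add(-5, Pow(-5, 3)), Rational(1, 2)))), -1)), -1)), Mul(1252, Pow(2087, -1))) = Add(Mul(4878, Pow(Mul(5, Pow(Add(-3, Mul(Pow(2, Rational(1, 2)), Pow(Add(-5, -125), Rational(1, 2)))), -1)), -1)), Mul(1252, Rational(1, 2087))) = Add(Mul(4878, Pow(Mul(5, Pow(Add(-3, Mul(Pow(2, Rational(1, 2)), Pow(-130, Rational(1, 2)))), -1)), -1)), Rational(1252, 2087)) = Add(Mul(4878, Pow(Mul(5, Pow(Add(-3, Mul(Pow(2, Rational(1, 2)), Mul(I, Pow(130, Rational(1, 2))))), -1)), -1)), Rational(1252, 2087)) = Add(Mul(4878, Pow(Mul(5, Pow(Add(-3, Mul(2, I, Pow(65, Rational(1, 2)))), -1)), -1)), Rational(1252, 2087)) = Add(Mul(4878, Add(Rational(-3, 5), Mul(Rational(2, 5), I, Pow(65, Rational(1, 2))))), Rational(1252, 2087)) = Add(Add(Rational(-14634, 5), Mul(Rational(9756, 5), I, Pow(65, Rational(1, 2)))), Rational(1252, 2087)) = Add(Rational(-30534898, 10435), Mul(Rational(9756, 5), I, Pow(65, Rational(1, 2))))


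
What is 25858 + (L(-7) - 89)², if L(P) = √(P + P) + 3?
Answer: 33240 - 172*I*√14 ≈ 33240.0 - 643.57*I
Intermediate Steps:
L(P) = 3 + √2*√P (L(P) = √(2*P) + 3 = √2*√P + 3 = 3 + √2*√P)
25858 + (L(-7) - 89)² = 25858 + ((3 + √2*√(-7)) - 89)² = 25858 + ((3 + √2*(I*√7)) - 89)² = 25858 + ((3 + I*√14) - 89)² = 25858 + (-86 + I*√14)²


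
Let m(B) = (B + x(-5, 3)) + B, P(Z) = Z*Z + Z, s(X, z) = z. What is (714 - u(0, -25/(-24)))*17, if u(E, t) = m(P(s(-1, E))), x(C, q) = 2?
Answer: 12104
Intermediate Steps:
P(Z) = Z + Z² (P(Z) = Z² + Z = Z + Z²)
m(B) = 2 + 2*B (m(B) = (B + 2) + B = (2 + B) + B = 2 + 2*B)
u(E, t) = 2 + 2*E*(1 + E) (u(E, t) = 2 + 2*(E*(1 + E)) = 2 + 2*E*(1 + E))
(714 - u(0, -25/(-24)))*17 = (714 - (2 + 2*0*(1 + 0)))*17 = (714 - (2 + 2*0*1))*17 = (714 - (2 + 0))*17 = (714 - 1*2)*17 = (714 - 2)*17 = 712*17 = 12104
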